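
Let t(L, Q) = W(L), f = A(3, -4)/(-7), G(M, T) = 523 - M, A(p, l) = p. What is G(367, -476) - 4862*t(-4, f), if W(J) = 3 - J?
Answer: -33878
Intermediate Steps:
f = -3/7 (f = 3/(-7) = 3*(-⅐) = -3/7 ≈ -0.42857)
t(L, Q) = 3 - L
G(367, -476) - 4862*t(-4, f) = (523 - 1*367) - 4862*(3 - 1*(-4)) = (523 - 367) - 4862*(3 + 4) = 156 - 4862*7 = 156 - 34034 = -33878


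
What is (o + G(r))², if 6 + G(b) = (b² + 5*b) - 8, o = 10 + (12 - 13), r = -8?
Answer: 361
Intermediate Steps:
o = 9 (o = 10 - 1 = 9)
G(b) = -14 + b² + 5*b (G(b) = -6 + ((b² + 5*b) - 8) = -6 + (-8 + b² + 5*b) = -14 + b² + 5*b)
(o + G(r))² = (9 + (-14 + (-8)² + 5*(-8)))² = (9 + (-14 + 64 - 40))² = (9 + 10)² = 19² = 361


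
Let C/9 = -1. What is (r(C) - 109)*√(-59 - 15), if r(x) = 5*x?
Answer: -154*I*√74 ≈ -1324.8*I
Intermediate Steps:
C = -9 (C = 9*(-1) = -9)
(r(C) - 109)*√(-59 - 15) = (5*(-9) - 109)*√(-59 - 15) = (-45 - 109)*√(-74) = -154*I*√74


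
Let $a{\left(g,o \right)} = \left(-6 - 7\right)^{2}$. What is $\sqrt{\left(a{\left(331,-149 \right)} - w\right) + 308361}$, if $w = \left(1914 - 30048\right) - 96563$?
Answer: $\sqrt{433227} \approx 658.2$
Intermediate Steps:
$a{\left(g,o \right)} = 169$ ($a{\left(g,o \right)} = \left(-13\right)^{2} = 169$)
$w = -124697$ ($w = \left(1914 - 30048\right) - 96563 = -28134 - 96563 = -124697$)
$\sqrt{\left(a{\left(331,-149 \right)} - w\right) + 308361} = \sqrt{\left(169 - -124697\right) + 308361} = \sqrt{\left(169 + 124697\right) + 308361} = \sqrt{124866 + 308361} = \sqrt{433227}$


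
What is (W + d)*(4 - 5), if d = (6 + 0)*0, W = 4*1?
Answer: -4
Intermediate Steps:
W = 4
d = 0 (d = 6*0 = 0)
(W + d)*(4 - 5) = (4 + 0)*(4 - 5) = 4*(-1) = -4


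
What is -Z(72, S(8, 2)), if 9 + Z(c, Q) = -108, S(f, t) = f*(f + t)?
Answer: 117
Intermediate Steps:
Z(c, Q) = -117 (Z(c, Q) = -9 - 108 = -117)
-Z(72, S(8, 2)) = -1*(-117) = 117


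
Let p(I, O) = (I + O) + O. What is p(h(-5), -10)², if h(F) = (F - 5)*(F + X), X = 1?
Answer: 400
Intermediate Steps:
h(F) = (1 + F)*(-5 + F) (h(F) = (F - 5)*(F + 1) = (-5 + F)*(1 + F) = (1 + F)*(-5 + F))
p(I, O) = I + 2*O
p(h(-5), -10)² = ((-5 + (-5)² - 4*(-5)) + 2*(-10))² = ((-5 + 25 + 20) - 20)² = (40 - 20)² = 20² = 400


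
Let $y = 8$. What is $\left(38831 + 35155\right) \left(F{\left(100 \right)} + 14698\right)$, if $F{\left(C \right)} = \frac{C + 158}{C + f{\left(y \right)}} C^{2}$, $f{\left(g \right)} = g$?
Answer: $\frac{8564668684}{3} \approx 2.8549 \cdot 10^{9}$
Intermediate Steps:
$F{\left(C \right)} = \frac{C^{2} \left(158 + C\right)}{8 + C}$ ($F{\left(C \right)} = \frac{C + 158}{C + 8} C^{2} = \frac{158 + C}{8 + C} C^{2} = \frac{C^{2} \left(158 + C\right)}{8 + C}$)
$\left(38831 + 35155\right) \left(F{\left(100 \right)} + 14698\right) = \left(38831 + 35155\right) \left(\frac{100^{2} \left(158 + 100\right)}{8 + 100} + 14698\right) = 73986 \left(10000 \cdot \frac{1}{108} \cdot 258 + 14698\right) = 73986 \left(\frac{215000}{9} + 14698\right) = 73986 \cdot \frac{347282}{9} = \frac{8564668684}{3}$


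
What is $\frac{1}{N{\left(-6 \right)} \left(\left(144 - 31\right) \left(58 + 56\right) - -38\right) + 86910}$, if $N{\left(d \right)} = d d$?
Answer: $\frac{1}{552030} \approx 1.8115 \cdot 10^{-6}$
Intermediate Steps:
$N{\left(d \right)} = d^{2}$
$\frac{1}{N{\left(-6 \right)} \left(\left(144 - 31\right) \left(58 + 56\right) - -38\right) + 86910} = \frac{1}{\left(-6\right)^{2} \left(\left(144 - 31\right) \left(58 + 56\right) - -38\right) + 86910} = \frac{1}{36 \left(113 \cdot 114 + 38\right) + 86910} = \frac{1}{36 \left(12882 + 38\right) + 86910} = \frac{1}{36 \cdot 12920 + 86910} = \frac{1}{465120 + 86910} = \frac{1}{552030}$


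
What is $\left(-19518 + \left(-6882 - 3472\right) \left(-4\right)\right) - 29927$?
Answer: $-8029$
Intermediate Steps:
$\left(-19518 + \left(-6882 - 3472\right) \left(-4\right)\right) - 29927 = \left(-19518 - -41416\right) - 29927 = \left(-19518 + 41416\right) - 29927 = 21898 - 29927 = -8029$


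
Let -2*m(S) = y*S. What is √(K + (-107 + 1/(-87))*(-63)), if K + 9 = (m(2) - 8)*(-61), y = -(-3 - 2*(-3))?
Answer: √5918726/29 ≈ 83.891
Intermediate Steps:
y = -3 (y = -(-3 + 6) = -1*3 = -3)
m(S) = 3*S/2 (m(S) = -(-3)*S/2 = 3*S/2)
K = 296 (K = -9 + ((3/2)*2 - 8)*(-61) = -9 + (3 - 8)*(-61) = -9 - 5*(-61) = -9 + 305 = 296)
√(K + (-107 + 1/(-87))*(-63)) = √(296 + (-107 + 1/(-87))*(-63)) = √(296 + (-107 - 1/87)*(-63)) = √(296 - 9310/87*(-63)) = √(296 + 195510/29) = √(204094/29) = √5918726/29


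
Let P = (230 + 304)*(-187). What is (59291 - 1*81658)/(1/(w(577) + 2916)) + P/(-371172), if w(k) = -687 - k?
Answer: -2285818452165/61862 ≈ -3.6950e+7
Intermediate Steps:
P = -99858 (P = 534*(-187) = -99858)
(59291 - 1*81658)/(1/(w(577) + 2916)) + P/(-371172) = (59291 - 1*81658)/(1/((-687 - 1*577) + 2916)) - 99858/(-371172) = (59291 - 81658)/(1/((-687 - 577) + 2916)) - 99858*(-1/371172) = -22367/(1/(-1264 + 2916)) + 16643/61862 = -22367/(1/1652) + 16643/61862 = -22367/1/1652 + 16643/61862 = -22367*1652 + 16643/61862 = -36950284 + 16643/61862 = -2285818452165/61862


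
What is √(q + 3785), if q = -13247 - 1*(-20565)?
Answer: √11103 ≈ 105.37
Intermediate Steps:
q = 7318 (q = -13247 + 20565 = 7318)
√(q + 3785) = √(7318 + 3785) = √11103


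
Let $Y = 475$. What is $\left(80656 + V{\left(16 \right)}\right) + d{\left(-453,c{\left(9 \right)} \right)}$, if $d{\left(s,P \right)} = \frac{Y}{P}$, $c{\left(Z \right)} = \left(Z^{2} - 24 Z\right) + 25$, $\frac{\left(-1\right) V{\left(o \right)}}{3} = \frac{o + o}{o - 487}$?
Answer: $\frac{278571613}{3454} \approx 80652.0$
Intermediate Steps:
$V{\left(o \right)} = - \frac{6 o}{-487 + o}$ ($V{\left(o \right)} = - 3 \frac{o + o}{o - 487} = - 3 \frac{2 o}{-487 + o} = - \frac{6 o}{-487 + o}$)
$c{\left(Z \right)} = 25 + Z^{2} - 24 Z$
$d{\left(s,P \right)} = \frac{475}{P}$
$\left(80656 + V{\left(16 \right)}\right) + d{\left(-453,c{\left(9 \right)} \right)} = \left(80656 - \frac{96}{-487 + 16}\right) + \frac{475}{25 + 9^{2} - 216} = \left(80656 - \frac{96}{-471}\right) + \frac{475}{25 + 81 - 216} = \left(80656 - 96 \left(- \frac{1}{471}\right)\right) + \frac{475}{-110} = \left(80656 + \frac{32}{157}\right) + 475 \left(- \frac{1}{110}\right) = \frac{12663024}{157} - \frac{95}{22} = \frac{278571613}{3454}$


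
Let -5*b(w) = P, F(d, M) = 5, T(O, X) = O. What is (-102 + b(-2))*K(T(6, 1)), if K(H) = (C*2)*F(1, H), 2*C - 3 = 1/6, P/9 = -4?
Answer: -1501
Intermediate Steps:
P = -36 (P = 9*(-4) = -36)
b(w) = 36/5 (b(w) = -1/5*(-36) = 36/5)
C = 19/12 (C = 3/2 + (1/2)/6 = 3/2 + (1/2)*(1/6) = 3/2 + 1/12 = 19/12 ≈ 1.5833)
K(H) = 95/6 (K(H) = ((19/12)*2)*5 = (19/6)*5 = 95/6)
(-102 + b(-2))*K(T(6, 1)) = (-102 + 36/5)*(95/6) = -474/5*95/6 = -1501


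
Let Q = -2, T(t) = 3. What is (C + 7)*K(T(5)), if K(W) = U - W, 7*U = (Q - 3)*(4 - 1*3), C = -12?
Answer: 130/7 ≈ 18.571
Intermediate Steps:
U = -5/7 (U = ((-2 - 3)*(4 - 1*3))/7 = (-5*(4 - 3))/7 = (-5*1)/7 = (⅐)*(-5) = -5/7 ≈ -0.71429)
K(W) = -5/7 - W
(C + 7)*K(T(5)) = (-12 + 7)*(-5/7 - 1*3) = -5*(-5/7 - 3) = -5*(-26/7) = 130/7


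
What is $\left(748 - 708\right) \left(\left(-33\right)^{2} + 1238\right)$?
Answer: $93080$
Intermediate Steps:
$\left(748 - 708\right) \left(\left(-33\right)^{2} + 1238\right) = 40 \left(1089 + 1238\right) = 40 \cdot 2327 = 93080$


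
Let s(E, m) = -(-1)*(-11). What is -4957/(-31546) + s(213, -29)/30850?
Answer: 38144111/243298525 ≈ 0.15678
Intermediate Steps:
s(E, m) = -11 (s(E, m) = -1*11 = -11)
-4957/(-31546) + s(213, -29)/30850 = -4957/(-31546) - 11/30850 = -4957*(-1/31546) - 11*1/30850 = 4957/31546 - 11/30850 = 38144111/243298525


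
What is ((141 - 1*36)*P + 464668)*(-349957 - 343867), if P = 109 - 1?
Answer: -330265774592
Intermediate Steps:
P = 108
((141 - 1*36)*P + 464668)*(-349957 - 343867) = ((141 - 1*36)*108 + 464668)*(-349957 - 343867) = ((141 - 36)*108 + 464668)*(-693824) = (105*108 + 464668)*(-693824) = (11340 + 464668)*(-693824) = 476008*(-693824) = -330265774592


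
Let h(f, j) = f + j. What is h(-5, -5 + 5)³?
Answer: -125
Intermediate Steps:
h(-5, -5 + 5)³ = (-5 + (-5 + 5))³ = (-5 + 0)³ = (-5)³ = -125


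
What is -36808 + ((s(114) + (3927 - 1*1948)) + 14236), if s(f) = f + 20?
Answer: -20459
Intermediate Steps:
s(f) = 20 + f
-36808 + ((s(114) + (3927 - 1*1948)) + 14236) = -36808 + (((20 + 114) + (3927 - 1*1948)) + 14236) = -36808 + ((134 + (3927 - 1948)) + 14236) = -36808 + ((134 + 1979) + 14236) = -36808 + (2113 + 14236) = -36808 + 16349 = -20459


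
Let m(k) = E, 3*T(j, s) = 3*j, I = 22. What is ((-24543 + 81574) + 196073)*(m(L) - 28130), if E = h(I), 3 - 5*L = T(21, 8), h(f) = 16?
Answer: -7115765856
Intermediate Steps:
T(j, s) = j (T(j, s) = (3*j)/3 = j)
L = -18/5 (L = ⅗ - ⅕*21 = ⅗ - 21/5 = -18/5 ≈ -3.6000)
E = 16
m(k) = 16
((-24543 + 81574) + 196073)*(m(L) - 28130) = ((-24543 + 81574) + 196073)*(16 - 28130) = (57031 + 196073)*(-28114) = 253104*(-28114) = -7115765856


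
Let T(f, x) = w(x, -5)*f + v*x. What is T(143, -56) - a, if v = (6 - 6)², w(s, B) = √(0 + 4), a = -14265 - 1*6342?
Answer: 20893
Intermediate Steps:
a = -20607 (a = -14265 - 6342 = -20607)
w(s, B) = 2 (w(s, B) = √4 = 2)
v = 0 (v = 0² = 0)
T(f, x) = 2*f (T(f, x) = 2*f + 0*x = 2*f + 0 = 2*f)
T(143, -56) - a = 2*143 - 1*(-20607) = 286 + 20607 = 20893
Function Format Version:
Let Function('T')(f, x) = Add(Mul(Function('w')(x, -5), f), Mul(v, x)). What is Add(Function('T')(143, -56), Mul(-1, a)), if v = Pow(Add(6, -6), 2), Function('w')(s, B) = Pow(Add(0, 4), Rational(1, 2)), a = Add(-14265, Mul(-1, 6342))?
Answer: 20893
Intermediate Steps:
a = -20607 (a = Add(-14265, -6342) = -20607)
Function('w')(s, B) = 2 (Function('w')(s, B) = Pow(4, Rational(1, 2)) = 2)
v = 0 (v = Pow(0, 2) = 0)
Function('T')(f, x) = Mul(2, f) (Function('T')(f, x) = Add(Mul(2, f), Mul(0, x)) = Add(Mul(2, f), 0) = Mul(2, f))
Add(Function('T')(143, -56), Mul(-1, a)) = Add(Mul(2, 143), Mul(-1, -20607)) = Add(286, 20607) = 20893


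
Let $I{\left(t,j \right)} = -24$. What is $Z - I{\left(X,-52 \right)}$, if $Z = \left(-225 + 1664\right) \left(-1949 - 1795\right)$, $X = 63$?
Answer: $-5387592$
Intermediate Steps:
$Z = -5387616$ ($Z = 1439 \left(-3744\right) = -5387616$)
$Z - I{\left(X,-52 \right)} = -5387616 - -24 = -5387616 + 24 = -5387592$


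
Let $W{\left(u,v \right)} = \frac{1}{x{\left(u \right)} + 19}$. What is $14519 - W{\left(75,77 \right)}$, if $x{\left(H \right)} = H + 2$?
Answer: $\frac{1393823}{96} \approx 14519.0$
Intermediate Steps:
$x{\left(H \right)} = 2 + H$
$W{\left(u,v \right)} = \frac{1}{21 + u}$ ($W{\left(u,v \right)} = \frac{1}{\left(2 + u\right) + 19} = \frac{1}{21 + u}$)
$14519 - W{\left(75,77 \right)} = 14519 - \frac{1}{21 + 75} = 14519 - \frac{1}{96} = \frac{1393823}{96}$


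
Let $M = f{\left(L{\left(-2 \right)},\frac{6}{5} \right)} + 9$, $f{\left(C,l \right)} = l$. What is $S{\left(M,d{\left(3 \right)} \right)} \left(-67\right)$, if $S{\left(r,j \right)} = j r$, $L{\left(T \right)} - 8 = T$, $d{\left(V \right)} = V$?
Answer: $- \frac{10251}{5} \approx -2050.2$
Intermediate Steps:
$L{\left(T \right)} = 8 + T$
$M = \frac{51}{5}$ ($M = \frac{6}{5} + 9 = \frac{51}{5} \approx 10.2$)
$S{\left(M,d{\left(3 \right)} \right)} \left(-67\right) = 3 \cdot \frac{51}{5} \left(-67\right) = \frac{153}{5} \left(-67\right) = - \frac{10251}{5}$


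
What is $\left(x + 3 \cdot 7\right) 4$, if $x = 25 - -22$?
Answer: $272$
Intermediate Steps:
$x = 47$ ($x = 25 + 22 = 47$)
$\left(x + 3 \cdot 7\right) 4 = \left(47 + 3 \cdot 7\right) 4 = \left(47 + 21\right) 4 = 68 \cdot 4 = 272$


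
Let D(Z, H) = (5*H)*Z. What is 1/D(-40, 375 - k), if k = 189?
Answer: -1/37200 ≈ -2.6882e-5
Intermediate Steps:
D(Z, H) = 5*H*Z
1/D(-40, 375 - k) = 1/(5*(375 - 1*189)*(-40)) = 1/(5*(375 - 189)*(-40)) = 1/(5*186*(-40)) = 1/(-37200) = -1/37200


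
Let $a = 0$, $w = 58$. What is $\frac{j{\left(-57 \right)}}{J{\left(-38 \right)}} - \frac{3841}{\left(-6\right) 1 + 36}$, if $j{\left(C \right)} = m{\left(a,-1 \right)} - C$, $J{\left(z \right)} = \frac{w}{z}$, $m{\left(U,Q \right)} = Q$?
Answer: $- \frac{143309}{870} \approx -164.72$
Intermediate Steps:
$J{\left(z \right)} = \frac{58}{z}$
$j{\left(C \right)} = -1 - C$
$\frac{j{\left(-57 \right)}}{J{\left(-38 \right)}} - \frac{3841}{\left(-6\right) 1 + 36} = \frac{-1 - -57}{58 \frac{1}{-38}} - \frac{3841}{\left(-6\right) 1 + 36} = \frac{-1 + 57}{58 \left(- \frac{1}{38}\right)} - \frac{3841}{-6 + 36} = \frac{56}{- \frac{29}{19}} - \frac{3841}{30} = 56 \left(- \frac{19}{29}\right) - \frac{3841}{30} = - \frac{1064}{29} - \frac{3841}{30} = - \frac{143309}{870}$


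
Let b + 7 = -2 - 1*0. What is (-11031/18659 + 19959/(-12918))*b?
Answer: 1544740317/80345654 ≈ 19.226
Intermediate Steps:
b = -9 (b = -7 + (-2 - 1*0) = -7 + (-2 + 0) = -7 - 2 = -9)
(-11031/18659 + 19959/(-12918))*b = (-11031/18659 + 19959/(-12918))*(-9) = (-11031*1/18659 + 19959*(-1/12918))*(-9) = (-11031/18659 - 6653/4306)*(-9) = -171637813/80345654*(-9) = 1544740317/80345654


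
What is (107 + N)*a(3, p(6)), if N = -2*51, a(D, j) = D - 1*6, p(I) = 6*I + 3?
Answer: -15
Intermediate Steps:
p(I) = 3 + 6*I
a(D, j) = -6 + D (a(D, j) = D - 6 = -6 + D)
N = -102
(107 + N)*a(3, p(6)) = (107 - 102)*(-6 + 3) = 5*(-3) = -15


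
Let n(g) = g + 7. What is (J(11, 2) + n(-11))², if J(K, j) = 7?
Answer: 9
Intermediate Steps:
n(g) = 7 + g
(J(11, 2) + n(-11))² = (7 + (7 - 11))² = (7 - 4)² = 3² = 9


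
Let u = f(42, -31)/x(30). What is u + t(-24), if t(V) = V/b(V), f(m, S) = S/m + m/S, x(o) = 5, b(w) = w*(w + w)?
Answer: -4577/10416 ≈ -0.43942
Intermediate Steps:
b(w) = 2*w**2 (b(w) = w*(2*w) = 2*w**2)
u = -545/1302 (u = (-31/42 + 42/(-31))/5 = (-31*1/42 + 42*(-1/31))*(1/5) = (-31/42 - 42/31)*(1/5) = -2725/1302*1/5 = -545/1302 ≈ -0.41859)
t(V) = 1/(2*V) (t(V) = V/((2*V**2)) = V*(1/(2*V**2)) = 1/(2*V))
u + t(-24) = -545/1302 + (1/2)/(-24) = -545/1302 + (1/2)*(-1/24) = -545/1302 - 1/48 = -4577/10416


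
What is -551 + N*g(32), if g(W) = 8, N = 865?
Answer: 6369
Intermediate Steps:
-551 + N*g(32) = -551 + 865*8 = -551 + 6920 = 6369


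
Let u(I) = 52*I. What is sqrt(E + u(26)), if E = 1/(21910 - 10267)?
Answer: sqrt(183276386691)/11643 ≈ 36.770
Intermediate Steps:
E = 1/11643 ≈ 8.5889e-5
sqrt(E + u(26)) = sqrt(1/11643 + 52*26) = sqrt(1/11643 + 1352) = sqrt(15741337/11643) = sqrt(183276386691)/11643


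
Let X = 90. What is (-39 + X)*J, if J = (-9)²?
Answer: 4131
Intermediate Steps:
J = 81
(-39 + X)*J = (-39 + 90)*81 = 51*81 = 4131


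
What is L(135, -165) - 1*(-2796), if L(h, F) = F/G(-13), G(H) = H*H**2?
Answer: 6142977/2197 ≈ 2796.1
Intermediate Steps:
G(H) = H**3
L(h, F) = -F/2197 (L(h, F) = F/((-13)**3) = F/(-2197) = F*(-1/2197) = -F/2197)
L(135, -165) - 1*(-2796) = -1/2197*(-165) - 1*(-2796) = 165/2197 + 2796 = 6142977/2197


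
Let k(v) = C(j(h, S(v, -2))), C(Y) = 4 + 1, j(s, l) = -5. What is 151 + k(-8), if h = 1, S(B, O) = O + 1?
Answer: 156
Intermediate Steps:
S(B, O) = 1 + O
C(Y) = 5
k(v) = 5
151 + k(-8) = 151 + 5 = 156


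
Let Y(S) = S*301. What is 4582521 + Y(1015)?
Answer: 4888036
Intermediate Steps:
Y(S) = 301*S
4582521 + Y(1015) = 4582521 + 301*1015 = 4582521 + 305515 = 4888036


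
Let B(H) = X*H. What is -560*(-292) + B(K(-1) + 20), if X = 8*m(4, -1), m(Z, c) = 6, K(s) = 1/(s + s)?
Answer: 164456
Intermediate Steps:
K(s) = 1/(2*s)
X = 48 (X = 8*6 = 48)
B(H) = 48*H
-560*(-292) + B(K(-1) + 20) = -560*(-292) + 48*((1/2)/(-1) + 20) = 163520 + 48*((1/2)*(-1) + 20) = 163520 + 48*(-1/2 + 20) = 163520 + 48*(39/2) = 163520 + 936 = 164456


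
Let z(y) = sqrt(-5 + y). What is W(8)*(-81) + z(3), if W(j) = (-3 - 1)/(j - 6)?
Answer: 162 + I*sqrt(2) ≈ 162.0 + 1.4142*I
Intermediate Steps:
W(j) = -4/(-6 + j)
W(8)*(-81) + z(3) = -4/(-6 + 8)*(-81) + sqrt(-5 + 3) = -4/2*(-81) + sqrt(-2) = -4*1/2*(-81) + I*sqrt(2) = -2*(-81) + I*sqrt(2) = 162 + I*sqrt(2)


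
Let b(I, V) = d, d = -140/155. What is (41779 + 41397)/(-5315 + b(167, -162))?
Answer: -2578456/164793 ≈ -15.647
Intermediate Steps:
d = -28/31 (d = -140*1/155 = -28/31 ≈ -0.90323)
b(I, V) = -28/31
(41779 + 41397)/(-5315 + b(167, -162)) = (41779 + 41397)/(-5315 - 28/31) = 83176/(-164793/31) = 83176*(-31/164793) = -2578456/164793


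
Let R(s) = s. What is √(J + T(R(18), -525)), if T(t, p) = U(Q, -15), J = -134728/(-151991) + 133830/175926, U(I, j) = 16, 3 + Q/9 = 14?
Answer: √350483513884939159809/4456528111 ≈ 4.2009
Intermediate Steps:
Q = 99 (Q = -27 + 9*14 = -27 + 126 = 99)
J = 7340518943/4456528111 (J = -134728*(-1/151991) + 133830*(1/175926) = 134728/151991 + 22305/29321 = 7340518943/4456528111 ≈ 1.6471)
T(t, p) = 16
√(J + T(R(18), -525)) = √(7340518943/4456528111 + 16) = √(78644968719/4456528111) = √350483513884939159809/4456528111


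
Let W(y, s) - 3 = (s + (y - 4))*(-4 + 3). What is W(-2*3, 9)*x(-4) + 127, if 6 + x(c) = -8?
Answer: 71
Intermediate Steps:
x(c) = -14 (x(c) = -6 - 8 = -14)
W(y, s) = 7 - s - y (W(y, s) = 3 + (s + (y - 4))*(-4 + 3) = 3 + (s + (-4 + y))*(-1) = 3 + (-4 + s + y)*(-1) = 3 + (4 - s - y) = 7 - s - y)
W(-2*3, 9)*x(-4) + 127 = (7 - 1*9 - (-2)*3)*(-14) + 127 = (7 - 9 - 1*(-6))*(-14) + 127 = (7 - 9 + 6)*(-14) + 127 = 4*(-14) + 127 = -56 + 127 = 71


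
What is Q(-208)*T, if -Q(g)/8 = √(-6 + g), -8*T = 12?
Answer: 12*I*√214 ≈ 175.54*I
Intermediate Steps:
T = -3/2 (T = -⅛*12 = -3/2 ≈ -1.5000)
Q(g) = -8*√(-6 + g)
Q(-208)*T = -8*√(-6 - 208)*(-3/2) = -8*I*√214*(-3/2) = 12*I*√214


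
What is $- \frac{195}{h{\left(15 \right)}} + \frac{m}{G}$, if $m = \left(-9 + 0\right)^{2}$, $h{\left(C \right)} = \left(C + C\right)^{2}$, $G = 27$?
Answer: $\frac{167}{60} \approx 2.7833$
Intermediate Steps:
$h{\left(C \right)} = 4 C^{2}$ ($h{\left(C \right)} = \left(2 C\right)^{2} = 4 C^{2}$)
$m = 81$ ($m = \left(-9\right)^{2} = 81$)
$- \frac{195}{h{\left(15 \right)}} + \frac{m}{G} = - \frac{195}{4 \cdot 15^{2}} + \frac{81}{27} = - \frac{195}{4 \cdot 225} + 81 \cdot \frac{1}{27} = - \frac{195}{900} + 3 = \left(-195\right) \frac{1}{900} + 3 = - \frac{13}{60} + 3 = \frac{167}{60}$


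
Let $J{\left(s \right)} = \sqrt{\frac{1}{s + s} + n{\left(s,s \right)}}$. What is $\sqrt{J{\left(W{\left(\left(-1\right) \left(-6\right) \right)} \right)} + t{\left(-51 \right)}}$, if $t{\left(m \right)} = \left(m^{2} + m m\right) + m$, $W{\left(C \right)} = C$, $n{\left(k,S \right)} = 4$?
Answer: $\frac{\sqrt{185436 + 42 \sqrt{3}}}{6} \approx 71.785$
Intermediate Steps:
$t{\left(m \right)} = m + 2 m^{2}$ ($t{\left(m \right)} = \left(m^{2} + m^{2}\right) + m = 2 m^{2} + m = m + 2 m^{2}$)
$J{\left(s \right)} = \sqrt{4 + \frac{1}{2 s}}$ ($J{\left(s \right)} = \sqrt{\frac{1}{s + s} + 4} = \sqrt{\frac{1}{2 s} + 4} = \sqrt{4 + \frac{1}{2 s}}$)
$\sqrt{J{\left(W{\left(\left(-1\right) \left(-6\right) \right)} \right)} + t{\left(-51 \right)}} = \sqrt{\frac{\sqrt{16 + \frac{2}{\left(-1\right) \left(-6\right)}}}{2} - 51 \left(1 + 2 \left(-51\right)\right)} = \sqrt{\frac{\sqrt{16 + \frac{2}{6}}}{2} - 51 \left(1 - 102\right)} = \sqrt{\frac{\sqrt{16 + 2 \cdot \frac{1}{6}}}{2} - -5151} = \sqrt{\frac{\sqrt{16 + \frac{1}{3}}}{2} + 5151} = \sqrt{\frac{\sqrt{\frac{49}{3}}}{2} + 5151} = \sqrt{\frac{\frac{7}{3} \sqrt{3}}{2} + 5151} = \sqrt{\frac{7 \sqrt{3}}{6} + 5151} = \sqrt{5151 + \frac{7 \sqrt{3}}{6}}$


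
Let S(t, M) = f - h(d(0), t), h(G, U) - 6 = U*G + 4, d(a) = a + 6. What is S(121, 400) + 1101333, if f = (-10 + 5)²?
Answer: 1100622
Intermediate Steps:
d(a) = 6 + a
f = 25 (f = (-5)² = 25)
h(G, U) = 10 + G*U (h(G, U) = 6 + (U*G + 4) = 6 + (G*U + 4) = 6 + (4 + G*U) = 10 + G*U)
S(t, M) = 15 - 6*t (S(t, M) = 25 - (10 + (6 + 0)*t) = 25 - (10 + 6*t) = 25 + (-10 - 6*t) = 15 - 6*t)
S(121, 400) + 1101333 = (15 - 6*121) + 1101333 = (15 - 726) + 1101333 = -711 + 1101333 = 1100622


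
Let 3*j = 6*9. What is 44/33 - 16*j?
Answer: -860/3 ≈ -286.67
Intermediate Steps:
j = 18 (j = (6*9)/3 = (1/3)*54 = 18)
44/33 - 16*j = 44/33 - 16*18 = 44*(1/33) - 288 = 4/3 - 288 = -860/3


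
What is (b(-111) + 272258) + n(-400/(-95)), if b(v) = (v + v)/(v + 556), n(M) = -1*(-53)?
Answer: 121178173/445 ≈ 2.7231e+5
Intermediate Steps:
n(M) = 53
b(v) = 2*v/(556 + v) (b(v) = (2*v)/(556 + v) = 2*v/(556 + v))
(b(-111) + 272258) + n(-400/(-95)) = (2*(-111)/(556 - 111) + 272258) + 53 = (2*(-111)/445 + 272258) + 53 = (2*(-111)*(1/445) + 272258) + 53 = (-222/445 + 272258) + 53 = 121154588/445 + 53 = 121178173/445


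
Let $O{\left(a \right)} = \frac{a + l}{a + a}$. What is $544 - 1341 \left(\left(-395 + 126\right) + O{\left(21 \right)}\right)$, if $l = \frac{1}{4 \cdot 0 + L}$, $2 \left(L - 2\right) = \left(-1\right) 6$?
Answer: $\frac{2524441}{7} \approx 3.6063 \cdot 10^{5}$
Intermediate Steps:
$L = -1$ ($L = 2 + \frac{\left(-1\right) 6}{2} = 2 + \frac{1}{2} \left(-6\right) = 2 - 3 = -1$)
$l = -1$ ($l = \frac{1}{4 \cdot 0 - 1} = \frac{1}{0 - 1} = \frac{1}{-1} = -1$)
$O{\left(a \right)} = \frac{-1 + a}{2 a}$ ($O{\left(a \right)} = \frac{a - 1}{a + a} = \frac{-1 + a}{2 a}$)
$544 - 1341 \left(\left(-395 + 126\right) + O{\left(21 \right)}\right) = 544 - 1341 \left(\left(-395 + 126\right) + \frac{-1 + 21}{2 \cdot 21}\right) = 544 - 1341 \left(-269 + \frac{1}{2} \cdot \frac{1}{21} \cdot 20\right) = 544 - 1341 \left(-269 + \frac{10}{21}\right) = 544 - - \frac{2520633}{7} = 544 + \frac{2520633}{7} = \frac{2524441}{7}$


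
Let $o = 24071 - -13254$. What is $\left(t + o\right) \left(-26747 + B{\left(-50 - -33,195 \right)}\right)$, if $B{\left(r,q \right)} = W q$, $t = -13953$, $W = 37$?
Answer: $-456501904$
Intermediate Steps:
$o = 37325$ ($o = 24071 + 13254 = 37325$)
$B{\left(r,q \right)} = 37 q$
$\left(t + o\right) \left(-26747 + B{\left(-50 - -33,195 \right)}\right) = \left(-13953 + 37325\right) \left(-26747 + 37 \cdot 195\right) = 23372 \left(-26747 + 7215\right) = 23372 \left(-19532\right) = -456501904$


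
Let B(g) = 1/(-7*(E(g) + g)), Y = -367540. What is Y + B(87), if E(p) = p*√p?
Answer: -19249539959/52374 - √87/52374 ≈ -3.6754e+5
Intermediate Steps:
E(p) = p^(3/2)
B(g) = 1/(-7*g - 7*g^(3/2)) (B(g) = 1/(-7*(g^(3/2) + g)) = 1/(-7*(g + g^(3/2))) = 1/(-7*g - 7*g^(3/2)))
Y + B(87) = -367540 - 1/(7*87 + 7*87^(3/2)) = -367540 - 1/(609 + 7*(87*√87)) = -367540 - 1/(609 + 609*√87)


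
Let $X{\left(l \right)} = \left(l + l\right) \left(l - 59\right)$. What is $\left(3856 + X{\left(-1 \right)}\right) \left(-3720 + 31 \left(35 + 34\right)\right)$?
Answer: $-6286056$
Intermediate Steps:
$X{\left(l \right)} = 2 l \left(-59 + l\right)$
$\left(3856 + X{\left(-1 \right)}\right) \left(-3720 + 31 \left(35 + 34\right)\right) = \left(3856 + 2 \left(-1\right) \left(-59 - 1\right)\right) \left(-3720 + 31 \left(35 + 34\right)\right) = \left(3856 + 2 \left(-1\right) \left(-60\right)\right) \left(-3720 + 31 \cdot 69\right) = \left(3856 + 120\right) \left(-3720 + 2139\right) = 3976 \left(-1581\right) = -6286056$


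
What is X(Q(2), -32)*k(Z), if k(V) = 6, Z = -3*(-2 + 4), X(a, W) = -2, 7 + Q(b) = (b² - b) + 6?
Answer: -12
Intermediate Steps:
Q(b) = -1 + b² - b (Q(b) = -7 + ((b² - b) + 6) = -7 + (6 + b² - b) = -1 + b² - b)
Z = -6 (Z = -3*2 = -6)
X(Q(2), -32)*k(Z) = -2*6 = -12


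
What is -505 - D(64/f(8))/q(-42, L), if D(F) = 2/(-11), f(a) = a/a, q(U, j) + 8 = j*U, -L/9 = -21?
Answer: -22070016/43703 ≈ -505.00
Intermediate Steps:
L = 189 (L = -9*(-21) = 189)
q(U, j) = -8 + U*j (q(U, j) = -8 + j*U = -8 + U*j)
f(a) = 1
D(F) = -2/11 (D(F) = 2*(-1/11) = -2/11)
-505 - D(64/f(8))/q(-42, L) = -505 - (-2)/(11*(-8 - 42*189)) = -505 - (-2)/(11*(-8 - 7938)) = -505 - (-2)/(11*(-7946)) = -505 - (-2)*(-1)/(11*7946) = -505 - 1*1/43703 = -505 - 1/43703 = -22070016/43703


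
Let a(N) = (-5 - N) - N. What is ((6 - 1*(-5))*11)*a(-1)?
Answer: -363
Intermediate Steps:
a(N) = -5 - 2*N
((6 - 1*(-5))*11)*a(-1) = ((6 - 1*(-5))*11)*(-5 - 2*(-1)) = ((6 + 5)*11)*(-5 + 2) = (11*11)*(-3) = 121*(-3) = -363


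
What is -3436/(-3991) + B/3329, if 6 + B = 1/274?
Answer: 3127576443/3640374686 ≈ 0.85914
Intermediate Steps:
B = -1643/274 (B = -6 + 1/274 = -1643/274 ≈ -5.9964)
-3436/(-3991) + B/3329 = -3436/(-3991) - 1643/274/3329 = -3436*(-1/3991) - 1643/274*1/3329 = 3436/3991 - 1643/912146 = 3127576443/3640374686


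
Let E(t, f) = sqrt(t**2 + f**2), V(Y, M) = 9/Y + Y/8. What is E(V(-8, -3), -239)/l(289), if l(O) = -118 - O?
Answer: -sqrt(3656033)/3256 ≈ -0.58725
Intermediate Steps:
V(Y, M) = 9/Y + Y/8 (V(Y, M) = 9/Y + Y*(1/8) = 9/Y + Y/8)
E(t, f) = sqrt(f**2 + t**2)
E(V(-8, -3), -239)/l(289) = sqrt((-239)**2 + (9/(-8) + (1/8)*(-8))**2)/(-118 - 1*289) = sqrt(57121 + (9*(-1/8) - 1)**2)/(-118 - 289) = sqrt(57121 + (-9/8 - 1)**2)/(-407) = sqrt(57121 + (-17/8)**2)*(-1/407) = sqrt(57121 + 289/64)*(-1/407) = sqrt(3656033/64)*(-1/407) = (sqrt(3656033)/8)*(-1/407) = -sqrt(3656033)/3256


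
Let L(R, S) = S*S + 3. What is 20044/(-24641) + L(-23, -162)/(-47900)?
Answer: -1606859927/1180303900 ≈ -1.3614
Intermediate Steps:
L(R, S) = 3 + S**2 (L(R, S) = S**2 + 3 = 3 + S**2)
20044/(-24641) + L(-23, -162)/(-47900) = 20044/(-24641) + (3 + (-162)**2)/(-47900) = 20044*(-1/24641) + (3 + 26244)*(-1/47900) = -20044/24641 + 26247*(-1/47900) = -20044/24641 - 26247/47900 = -1606859927/1180303900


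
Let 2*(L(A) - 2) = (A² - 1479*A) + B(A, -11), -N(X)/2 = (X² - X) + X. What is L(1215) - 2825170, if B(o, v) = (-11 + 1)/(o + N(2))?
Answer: -3603556441/1207 ≈ -2.9855e+6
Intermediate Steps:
N(X) = -2*X² (N(X) = -2*((X² - X) + X) = -2*X²)
B(o, v) = -10/(-8 + o) (B(o, v) = (-11 + 1)/(o - 2*2²) = -10/(o - 2*4) = -10/(o - 8) = -10/(-8 + o))
L(A) = 2 + A²/2 - 5/(-8 + A) - 1479*A/2 (L(A) = 2 + ((A² - 1479*A) - 10/(-8 + A))/2 = 2 + (A² - 1479*A - 10/(-8 + A))/2 = 2 + (A²/2 - 5/(-8 + A) - 1479*A/2) = 2 + A²/2 - 5/(-8 + A) - 1479*A/2)
L(1215) - 2825170 = (-10 + (-8 + 1215)*(4 + 1215² - 1479*1215))/(2*(-8 + 1215)) - 2825170 = (½)*(-10 + 1207*(4 + 1476225 - 1796985))/1207 - 2825170 = (½)*(1/1207)*(-10 + 1207*(-320756)) - 2825170 = (½)*(1/1207)*(-10 - 387152492) - 2825170 = (½)*(1/1207)*(-387152502) - 2825170 = -193576251/1207 - 2825170 = -3603556441/1207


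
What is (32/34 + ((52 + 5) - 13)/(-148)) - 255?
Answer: -159990/629 ≈ -254.36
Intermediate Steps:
(32/34 + ((52 + 5) - 13)/(-148)) - 255 = (32*(1/34) + (57 - 13)*(-1/148)) - 255 = (16/17 + 44*(-1/148)) - 255 = (16/17 - 11/37) - 255 = 405/629 - 255 = -159990/629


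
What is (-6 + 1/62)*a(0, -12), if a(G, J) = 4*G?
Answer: 0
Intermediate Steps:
(-6 + 1/62)*a(0, -12) = (-6 + 1/62)*(4*0) = (-6 + 1/62)*0 = -371/62*0 = 0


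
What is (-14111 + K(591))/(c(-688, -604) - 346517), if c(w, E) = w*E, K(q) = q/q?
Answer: -2822/13807 ≈ -0.20439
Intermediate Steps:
K(q) = 1
c(w, E) = E*w
(-14111 + K(591))/(c(-688, -604) - 346517) = (-14111 + 1)/(-604*(-688) - 346517) = -14110/(415552 - 346517) = -14110/69035 = -14110*1/69035 = -2822/13807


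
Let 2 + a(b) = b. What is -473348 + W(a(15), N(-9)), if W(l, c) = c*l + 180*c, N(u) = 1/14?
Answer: -6626679/14 ≈ -4.7333e+5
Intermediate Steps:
N(u) = 1/14 (N(u) = 1*(1/14) = 1/14)
a(b) = -2 + b
W(l, c) = 180*c + c*l
-473348 + W(a(15), N(-9)) = -473348 + (180 + (-2 + 15))/14 = -473348 + (180 + 13)/14 = -473348 + (1/14)*193 = -473348 + 193/14 = -6626679/14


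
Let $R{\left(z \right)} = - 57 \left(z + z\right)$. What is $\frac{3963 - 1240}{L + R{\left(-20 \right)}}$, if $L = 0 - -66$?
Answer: $\frac{2723}{2346} \approx 1.1607$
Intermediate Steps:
$L = 66$ ($L = 0 + 66 = 66$)
$R{\left(z \right)} = - 114 z$ ($R{\left(z \right)} = - 57 \cdot 2 z = - 114 z$)
$\frac{3963 - 1240}{L + R{\left(-20 \right)}} = \frac{3963 - 1240}{66 - -2280} = \frac{2723}{66 + 2280} = \frac{2723}{2346}$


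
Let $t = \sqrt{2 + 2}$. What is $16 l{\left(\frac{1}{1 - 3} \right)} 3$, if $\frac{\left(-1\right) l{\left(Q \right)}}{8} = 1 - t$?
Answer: $384$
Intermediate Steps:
$t = 2$ ($t = \sqrt{4} = 2$)
$l{\left(Q \right)} = 8$ ($l{\left(Q \right)} = - 8 \left(1 - 2\right) = \left(-8\right) \left(-1\right) = 8$)
$16 l{\left(\frac{1}{1 - 3} \right)} 3 = 16 \cdot 8 \cdot 3 = 128 \cdot 3 = 384$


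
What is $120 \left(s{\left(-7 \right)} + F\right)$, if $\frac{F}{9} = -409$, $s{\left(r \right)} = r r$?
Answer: $-435840$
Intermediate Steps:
$s{\left(r \right)} = r^{2}$
$F = -3681$ ($F = 9 \left(-409\right) = -3681$)
$120 \left(s{\left(-7 \right)} + F\right) = 120 \left(\left(-7\right)^{2} - 3681\right) = 120 \left(49 - 3681\right) = 120 \left(-3632\right) = -435840$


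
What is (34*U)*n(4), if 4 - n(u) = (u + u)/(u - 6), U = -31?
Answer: -8432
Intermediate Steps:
n(u) = 4 - 2*u/(-6 + u) (n(u) = 4 - (u + u)/(u - 6) = 4 - 2*u/(-6 + u))
(34*U)*n(4) = (34*(-31))*(2*(-12 + 4)/(-6 + 4)) = -2108*(-8)/(-2) = -2108*(-1)*(-8)/2 = -1054*8 = -8432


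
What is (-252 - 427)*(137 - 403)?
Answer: 180614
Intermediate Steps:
(-252 - 427)*(137 - 403) = -679*(-266) = 180614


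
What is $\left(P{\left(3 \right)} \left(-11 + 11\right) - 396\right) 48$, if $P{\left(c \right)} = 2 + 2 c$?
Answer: $-19008$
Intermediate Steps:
$\left(P{\left(3 \right)} \left(-11 + 11\right) - 396\right) 48 = \left(\left(2 + 2 \cdot 3\right) \left(-11 + 11\right) - 396\right) 48 = \left(\left(2 + 6\right) 0 - 396\right) 48 = \left(8 \cdot 0 - 396\right) 48 = \left(0 - 396\right) 48 = \left(-396\right) 48 = -19008$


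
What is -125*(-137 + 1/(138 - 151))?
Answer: 222750/13 ≈ 17135.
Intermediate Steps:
-125*(-137 + 1/(138 - 151)) = -125*(-137 + 1/(-13)) = -125*(-137 - 1/13) = -125*(-1782/13) = 222750/13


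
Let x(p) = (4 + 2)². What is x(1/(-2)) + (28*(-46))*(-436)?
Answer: 561604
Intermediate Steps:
x(p) = 36 (x(p) = 6² = 36)
x(1/(-2)) + (28*(-46))*(-436) = 36 + (28*(-46))*(-436) = 36 - 1288*(-436) = 36 + 561568 = 561604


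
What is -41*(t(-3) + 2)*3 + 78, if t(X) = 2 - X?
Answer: -783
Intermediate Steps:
-41*(t(-3) + 2)*3 + 78 = -41*((2 - 1*(-3)) + 2)*3 + 78 = -41*((2 + 3) + 2)*3 + 78 = -41*(5 + 2)*3 + 78 = -287*3 + 78 = -41*21 + 78 = -861 + 78 = -783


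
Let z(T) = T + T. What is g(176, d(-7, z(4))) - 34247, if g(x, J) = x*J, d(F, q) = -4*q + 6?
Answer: -38823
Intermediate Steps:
z(T) = 2*T
d(F, q) = 6 - 4*q
g(x, J) = J*x
g(176, d(-7, z(4))) - 34247 = (6 - 8*4)*176 - 34247 = (6 - 4*8)*176 - 34247 = (6 - 32)*176 - 34247 = -26*176 - 34247 = -4576 - 34247 = -38823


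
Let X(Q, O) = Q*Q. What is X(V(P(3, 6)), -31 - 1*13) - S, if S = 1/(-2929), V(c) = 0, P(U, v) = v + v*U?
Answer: 1/2929 ≈ 0.00034141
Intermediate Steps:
P(U, v) = v + U*v
S = -1/2929 ≈ -0.00034141
X(Q, O) = Q**2
X(V(P(3, 6)), -31 - 1*13) - S = 0**2 - 1*(-1/2929) = 0 + 1/2929 = 1/2929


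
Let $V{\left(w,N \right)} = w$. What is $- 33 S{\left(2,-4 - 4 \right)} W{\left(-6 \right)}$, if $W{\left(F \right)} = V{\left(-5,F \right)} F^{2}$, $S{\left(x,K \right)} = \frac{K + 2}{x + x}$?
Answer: $-8910$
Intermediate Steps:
$S{\left(x,K \right)} = \frac{2 + K}{2 x}$
$W{\left(F \right)} = - 5 F^{2}$
$- 33 S{\left(2,-4 - 4 \right)} W{\left(-6 \right)} = - 33 \frac{2 - 8}{2 \cdot 2} \left(- 5 \left(-6\right)^{2}\right) = - 33 \cdot \frac{1}{2} \cdot \frac{1}{2} \left(2 - 8\right) \left(\left(-5\right) 36\right) = - 33 \cdot \frac{1}{2} \cdot \frac{1}{2} \left(2 - 8\right) \left(-180\right) = - 33 \cdot \frac{1}{2} \cdot \frac{1}{2} \left(-6\right) \left(-180\right) = \left(-33\right) \left(- \frac{3}{2}\right) \left(-180\right) = \frac{99}{2} \left(-180\right) = -8910$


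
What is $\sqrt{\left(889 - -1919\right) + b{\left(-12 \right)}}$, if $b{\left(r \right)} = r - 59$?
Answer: $\sqrt{2737} \approx 52.316$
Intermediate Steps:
$b{\left(r \right)} = -59 + r$
$\sqrt{\left(889 - -1919\right) + b{\left(-12 \right)}} = \sqrt{\left(889 - -1919\right) - 71} = \sqrt{\left(889 + 1919\right) - 71} = \sqrt{2808 - 71} = \sqrt{2737}$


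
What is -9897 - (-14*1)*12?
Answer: -9729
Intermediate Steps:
-9897 - (-14*1)*12 = -9897 - (-14)*12 = -9897 - 1*(-168) = -9897 + 168 = -9729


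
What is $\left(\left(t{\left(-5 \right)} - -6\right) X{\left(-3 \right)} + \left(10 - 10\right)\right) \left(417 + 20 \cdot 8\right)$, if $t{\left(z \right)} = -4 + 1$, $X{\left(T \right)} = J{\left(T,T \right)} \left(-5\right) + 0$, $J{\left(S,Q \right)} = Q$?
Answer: $25965$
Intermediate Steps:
$X{\left(T \right)} = - 5 T$ ($X{\left(T \right)} = T \left(-5\right) + 0 = - 5 T + 0 = - 5 T$)
$t{\left(z \right)} = -3$
$\left(\left(t{\left(-5 \right)} - -6\right) X{\left(-3 \right)} + \left(10 - 10\right)\right) \left(417 + 20 \cdot 8\right) = \left(\left(-3 - -6\right) \left(\left(-5\right) \left(-3\right)\right) + \left(10 - 10\right)\right) \left(417 + 20 \cdot 8\right) = \left(\left(-3 + 6\right) 15 + \left(10 - 10\right)\right) \left(417 + 160\right) = \left(3 \cdot 15 + 0\right) 577 = \left(45 + 0\right) 577 = 45 \cdot 577 = 25965$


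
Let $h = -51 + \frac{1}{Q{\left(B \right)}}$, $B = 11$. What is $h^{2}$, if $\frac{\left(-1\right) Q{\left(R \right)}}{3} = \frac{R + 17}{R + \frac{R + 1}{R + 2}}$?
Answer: $\frac{3118887409}{1192464} \approx 2615.5$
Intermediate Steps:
$Q{\left(R \right)} = - \frac{3 \left(17 + R\right)}{R + \frac{1 + R}{2 + R}}$ ($Q{\left(R \right)} = - 3 \frac{R + 17}{R + \frac{R + 1}{R + 2}} = - 3 \frac{17 + R}{R + \frac{1 + R}{2 + R}} = - \frac{3 \left(17 + R\right)}{R + \frac{1 + R}{2 + R}}$)
$h = - \frac{55847}{1092}$ ($h = -51 + \frac{1}{3 \frac{1}{1 + 11^{2} + 3 \cdot 11} \left(-34 - 11^{2} - 209\right)} = -51 + \frac{1}{3 \frac{1}{1 + 121 + 33} \left(-34 - 121 - 209\right)} = -51 + \frac{1}{3 \cdot \frac{1}{155} \left(-34 - 121 - 209\right)} = -51 + \frac{1}{3 \cdot \frac{1}{155} \left(-364\right)} = -51 + \frac{1}{- \frac{1092}{155}} = -51 - \frac{155}{1092} = - \frac{55847}{1092} \approx -51.142$)
$h^{2} = \left(- \frac{55847}{1092}\right)^{2} = \frac{3118887409}{1192464}$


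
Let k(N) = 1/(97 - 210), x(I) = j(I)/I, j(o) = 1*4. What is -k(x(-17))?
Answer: 1/113 ≈ 0.0088496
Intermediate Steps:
j(o) = 4
x(I) = 4/I
k(N) = -1/113 (k(N) = 1/(-113) = -1/113)
-k(x(-17)) = -1*(-1/113) = 1/113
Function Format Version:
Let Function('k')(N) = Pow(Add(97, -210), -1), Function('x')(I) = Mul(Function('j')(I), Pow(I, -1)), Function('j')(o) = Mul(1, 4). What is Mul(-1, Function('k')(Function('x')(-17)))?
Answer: Rational(1, 113) ≈ 0.0088496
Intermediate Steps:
Function('j')(o) = 4
Function('x')(I) = Mul(4, Pow(I, -1))
Function('k')(N) = Rational(-1, 113) (Function('k')(N) = Pow(-113, -1) = Rational(-1, 113))
Mul(-1, Function('k')(Function('x')(-17))) = Mul(-1, Rational(-1, 113)) = Rational(1, 113)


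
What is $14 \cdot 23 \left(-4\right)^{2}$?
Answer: $5152$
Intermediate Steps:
$14 \cdot 23 \left(-4\right)^{2} = 322 \cdot 16 = 5152$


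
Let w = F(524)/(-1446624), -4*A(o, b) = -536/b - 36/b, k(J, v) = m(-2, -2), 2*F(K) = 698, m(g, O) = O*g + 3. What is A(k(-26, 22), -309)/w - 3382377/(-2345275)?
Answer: 161841768815619/84305600425 ≈ 1919.7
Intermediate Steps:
m(g, O) = 3 + O*g
F(K) = 349 (F(K) = (1/2)*698 = 349)
k(J, v) = 7 (k(J, v) = 3 - 2*(-2) = 3 + 4 = 7)
A(o, b) = 143/b (A(o, b) = -(-536/b - 36/b)/4 = -(-143)/b = 143/b)
w = -349/1446624 (w = 349/(-1446624) = 349*(-1/1446624) = -349/1446624 ≈ -0.00024125)
A(k(-26, 22), -309)/w - 3382377/(-2345275) = (143/(-309))/(-349/1446624) - 3382377/(-2345275) = (143*(-1/309))*(-1446624/349) - 3382377*(-1/2345275) = -143/309*(-1446624/349) + 3382377/2345275 = 68955744/35947 + 3382377/2345275 = 161841768815619/84305600425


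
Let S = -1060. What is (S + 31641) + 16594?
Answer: 47175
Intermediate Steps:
(S + 31641) + 16594 = (-1060 + 31641) + 16594 = 30581 + 16594 = 47175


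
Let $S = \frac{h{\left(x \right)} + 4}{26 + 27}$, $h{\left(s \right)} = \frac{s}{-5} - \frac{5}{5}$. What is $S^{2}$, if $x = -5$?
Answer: $\frac{16}{2809} \approx 0.005696$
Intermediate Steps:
$h{\left(s \right)} = -1 - \frac{s}{5}$ ($h{\left(s \right)} = s \left(- \frac{1}{5}\right) - 1 = - \frac{s}{5} - 1 = -1 - \frac{s}{5}$)
$S = \frac{4}{53}$ ($S = \frac{\left(-1 - -1\right) + 4}{26 + 27} = \frac{\left(-1 + 1\right) + 4}{53} = \left(0 + 4\right) \frac{1}{53} = 4 \cdot \frac{1}{53} = \frac{4}{53} \approx 0.075472$)
$S^{2} = \left(\frac{4}{53}\right)^{2} = \frac{16}{2809}$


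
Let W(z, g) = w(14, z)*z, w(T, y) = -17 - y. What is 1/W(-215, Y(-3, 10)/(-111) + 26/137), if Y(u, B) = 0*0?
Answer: -1/42570 ≈ -2.3491e-5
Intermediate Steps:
Y(u, B) = 0
W(z, g) = z*(-17 - z) (W(z, g) = (-17 - z)*z = z*(-17 - z))
1/W(-215, Y(-3, 10)/(-111) + 26/137) = 1/(-1*(-215)*(17 - 215)) = 1/(-1*(-215)*(-198)) = 1/(-42570) = -1/42570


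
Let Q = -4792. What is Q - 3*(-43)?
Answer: -4663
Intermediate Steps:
Q - 3*(-43) = -4792 - 3*(-43) = -4792 + 129 = -4663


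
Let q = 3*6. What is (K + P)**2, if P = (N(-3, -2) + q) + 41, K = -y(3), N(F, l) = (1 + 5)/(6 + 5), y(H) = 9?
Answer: 309136/121 ≈ 2554.8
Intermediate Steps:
N(F, l) = 6/11
q = 18
K = -9 (K = -1*9 = -9)
P = 655/11 (P = (6/11 + 18) + 41 = 204/11 + 41 = 655/11 ≈ 59.545)
(K + P)**2 = (-9 + 655/11)**2 = (556/11)**2 = 309136/121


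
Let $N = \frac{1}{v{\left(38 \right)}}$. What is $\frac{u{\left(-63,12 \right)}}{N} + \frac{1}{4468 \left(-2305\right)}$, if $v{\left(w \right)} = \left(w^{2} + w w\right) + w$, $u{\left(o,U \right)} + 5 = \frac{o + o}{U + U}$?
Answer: $- \frac{308874660711}{10298740} \approx -29992.0$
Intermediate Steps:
$u{\left(o,U \right)} = -5 + \frac{o}{U}$ ($u{\left(o,U \right)} = -5 + \frac{o + o}{U + U} = -5 + \frac{2 o}{2 U} = -5 + 2 o \frac{1}{2 U} = -5 + \frac{o}{U}$)
$v{\left(w \right)} = w + 2 w^{2}$ ($v{\left(w \right)} = \left(w^{2} + w^{2}\right) + w = 2 w^{2} + w = w + 2 w^{2}$)
$N = \frac{1}{2926}$ ($N = \frac{1}{38 \left(1 + 2 \cdot 38\right)} = \frac{1}{38 \left(1 + 76\right)} = \frac{1}{38 \cdot 77} = \frac{1}{2926} \approx 0.00034176$)
$\frac{u{\left(-63,12 \right)}}{N} + \frac{1}{4468 \left(-2305\right)} = \left(-5 - \frac{63}{12}\right) \frac{1}{\frac{1}{2926}} + \frac{1}{4468 \left(-2305\right)} = \left(-5 - \frac{21}{4}\right) 2926 + \frac{1}{4468} \left(- \frac{1}{2305}\right) = \left(-5 - \frac{21}{4}\right) 2926 - \frac{1}{10298740} = \left(- \frac{41}{4}\right) 2926 - \frac{1}{10298740} = - \frac{59983}{2} - \frac{1}{10298740} = - \frac{308874660711}{10298740}$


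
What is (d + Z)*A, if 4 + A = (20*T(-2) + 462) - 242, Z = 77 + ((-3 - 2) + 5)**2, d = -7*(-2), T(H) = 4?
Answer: 26936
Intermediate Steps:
d = 14
Z = 77 (Z = 77 + (-5 + 5)**2 = 77 + 0**2 = 77 + 0 = 77)
A = 296 (A = -4 + ((20*4 + 462) - 242) = -4 + ((80 + 462) - 242) = -4 + (542 - 242) = -4 + 300 = 296)
(d + Z)*A = (14 + 77)*296 = 91*296 = 26936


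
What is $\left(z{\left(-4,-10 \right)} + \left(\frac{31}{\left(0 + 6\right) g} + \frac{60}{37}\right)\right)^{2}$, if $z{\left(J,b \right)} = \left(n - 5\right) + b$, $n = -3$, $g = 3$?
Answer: $\frac{95277121}{443556} \approx 214.8$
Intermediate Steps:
$z{\left(J,b \right)} = -8 + b$ ($z{\left(J,b \right)} = \left(-3 - 5\right) + b = -8 + b$)
$\left(z{\left(-4,-10 \right)} + \left(\frac{31}{\left(0 + 6\right) g} + \frac{60}{37}\right)\right)^{2} = \left(\left(-8 - 10\right) + \left(\frac{31}{\left(0 + 6\right) 3} + \frac{60}{37}\right)\right)^{2} = \left(-18 + \left(\frac{31}{6 \cdot 3} + 60 \cdot \frac{1}{37}\right)\right)^{2} = \left(-18 + \left(\frac{31}{18} + \frac{60}{37}\right)\right)^{2} = \left(-18 + \frac{2227}{666}\right)^{2} = \left(- \frac{9761}{666}\right)^{2} = \frac{95277121}{443556}$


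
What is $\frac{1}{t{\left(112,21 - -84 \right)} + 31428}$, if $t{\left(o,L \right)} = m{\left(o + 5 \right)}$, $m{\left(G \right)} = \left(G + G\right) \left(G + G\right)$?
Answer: $\frac{1}{86184} \approx 1.1603 \cdot 10^{-5}$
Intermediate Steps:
$m{\left(G \right)} = 4 G^{2}$ ($m{\left(G \right)} = 2 G 2 G = 4 G^{2}$)
$t{\left(o,L \right)} = 4 \left(5 + o\right)^{2}$ ($t{\left(o,L \right)} = 4 \left(o + 5\right)^{2} = 4 \left(5 + o\right)^{2}$)
$\frac{1}{t{\left(112,21 - -84 \right)} + 31428} = \frac{1}{4 \left(5 + 112\right)^{2} + 31428} = \frac{1}{4 \cdot 117^{2} + 31428} = \frac{1}{4 \cdot 13689 + 31428} = \frac{1}{54756 + 31428} = \frac{1}{86184}$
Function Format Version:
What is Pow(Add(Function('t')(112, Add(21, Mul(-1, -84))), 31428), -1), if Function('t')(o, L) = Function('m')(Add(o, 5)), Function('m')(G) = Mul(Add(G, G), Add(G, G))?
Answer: Rational(1, 86184) ≈ 1.1603e-5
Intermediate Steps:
Function('m')(G) = Mul(4, Pow(G, 2)) (Function('m')(G) = Mul(Mul(2, G), Mul(2, G)) = Mul(4, Pow(G, 2)))
Function('t')(o, L) = Mul(4, Pow(Add(5, o), 2)) (Function('t')(o, L) = Mul(4, Pow(Add(o, 5), 2)) = Mul(4, Pow(Add(5, o), 2)))
Pow(Add(Function('t')(112, Add(21, Mul(-1, -84))), 31428), -1) = Pow(Add(Mul(4, Pow(Add(5, 112), 2)), 31428), -1) = Pow(Add(Mul(4, Pow(117, 2)), 31428), -1) = Pow(Add(Mul(4, 13689), 31428), -1) = Pow(Add(54756, 31428), -1) = Pow(86184, -1) = Rational(1, 86184)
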